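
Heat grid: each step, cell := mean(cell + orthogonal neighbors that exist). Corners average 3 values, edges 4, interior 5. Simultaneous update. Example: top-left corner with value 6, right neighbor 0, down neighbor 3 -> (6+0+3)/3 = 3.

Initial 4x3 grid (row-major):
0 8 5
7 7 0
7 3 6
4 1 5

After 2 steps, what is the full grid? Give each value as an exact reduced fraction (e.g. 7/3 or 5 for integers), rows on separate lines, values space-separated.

Answer: 61/12 29/6 83/18
41/8 491/100 13/3
193/40 109/25 21/5
25/6 321/80 43/12

Derivation:
After step 1:
  5 5 13/3
  21/4 5 9/2
  21/4 24/5 7/2
  4 13/4 4
After step 2:
  61/12 29/6 83/18
  41/8 491/100 13/3
  193/40 109/25 21/5
  25/6 321/80 43/12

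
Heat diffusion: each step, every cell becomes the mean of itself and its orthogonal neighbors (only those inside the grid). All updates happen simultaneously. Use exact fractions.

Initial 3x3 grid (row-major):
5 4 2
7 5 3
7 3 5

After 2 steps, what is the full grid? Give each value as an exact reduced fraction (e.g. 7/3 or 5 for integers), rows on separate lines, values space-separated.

Answer: 46/9 251/60 43/12
107/20 463/100 889/240
50/9 281/60 149/36

Derivation:
After step 1:
  16/3 4 3
  6 22/5 15/4
  17/3 5 11/3
After step 2:
  46/9 251/60 43/12
  107/20 463/100 889/240
  50/9 281/60 149/36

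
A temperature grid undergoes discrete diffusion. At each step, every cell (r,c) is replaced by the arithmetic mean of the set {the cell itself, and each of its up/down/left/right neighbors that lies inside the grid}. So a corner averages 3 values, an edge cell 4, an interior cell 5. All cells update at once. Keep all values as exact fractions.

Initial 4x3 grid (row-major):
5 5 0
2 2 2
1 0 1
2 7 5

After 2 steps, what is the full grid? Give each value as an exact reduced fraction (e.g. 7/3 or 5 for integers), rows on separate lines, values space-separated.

Answer: 19/6 173/60 79/36
199/80 223/100 467/240
557/240 223/100 587/240
97/36 401/120 59/18

Derivation:
After step 1:
  4 3 7/3
  5/2 11/5 5/4
  5/4 11/5 2
  10/3 7/2 13/3
After step 2:
  19/6 173/60 79/36
  199/80 223/100 467/240
  557/240 223/100 587/240
  97/36 401/120 59/18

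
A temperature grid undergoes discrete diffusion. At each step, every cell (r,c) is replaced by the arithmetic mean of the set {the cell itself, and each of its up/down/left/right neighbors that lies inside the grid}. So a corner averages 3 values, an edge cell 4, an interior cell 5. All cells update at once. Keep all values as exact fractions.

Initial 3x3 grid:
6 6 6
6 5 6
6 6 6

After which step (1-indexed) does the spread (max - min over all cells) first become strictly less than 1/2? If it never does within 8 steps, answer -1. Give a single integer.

Step 1: max=6, min=23/4, spread=1/4
  -> spread < 1/2 first at step 1
Step 2: max=471/80, min=144/25, spread=51/400
Step 3: max=2113/360, min=27977/4800, spread=589/14400
Step 4: max=1686919/288000, min=175057/30000, spread=31859/1440000
Step 5: max=10535279/1800000, min=100988393/17280000, spread=751427/86400000
Step 6: max=6065736871/1036800000, min=631365313/108000000, spread=23149331/5184000000
Step 7: max=37905068111/6480000000, min=363765345737/62208000000, spread=616540643/311040000000
Step 8: max=21830947991239/3732480000000, min=2273687546017/388800000000, spread=17737747379/18662400000000

Answer: 1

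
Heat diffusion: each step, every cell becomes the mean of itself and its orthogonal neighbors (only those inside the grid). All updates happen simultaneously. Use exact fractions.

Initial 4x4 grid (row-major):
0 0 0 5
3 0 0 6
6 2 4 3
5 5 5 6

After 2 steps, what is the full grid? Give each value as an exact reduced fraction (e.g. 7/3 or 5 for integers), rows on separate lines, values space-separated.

After step 1:
  1 0 5/4 11/3
  9/4 1 2 7/2
  4 17/5 14/5 19/4
  16/3 17/4 5 14/3
After step 2:
  13/12 13/16 83/48 101/36
  33/16 173/100 211/100 167/48
  899/240 309/100 359/100 943/240
  163/36 1079/240 1003/240 173/36

Answer: 13/12 13/16 83/48 101/36
33/16 173/100 211/100 167/48
899/240 309/100 359/100 943/240
163/36 1079/240 1003/240 173/36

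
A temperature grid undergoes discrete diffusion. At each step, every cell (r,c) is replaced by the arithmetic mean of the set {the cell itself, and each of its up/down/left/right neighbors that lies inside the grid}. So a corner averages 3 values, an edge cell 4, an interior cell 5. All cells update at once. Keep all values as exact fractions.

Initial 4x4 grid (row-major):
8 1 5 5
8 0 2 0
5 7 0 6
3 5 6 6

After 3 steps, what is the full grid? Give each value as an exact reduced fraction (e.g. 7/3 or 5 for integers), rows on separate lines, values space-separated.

Answer: 9991/2160 27199/7200 23927/7200 1601/540
16187/3600 24097/6000 4631/1500 23897/7200
17371/3600 12067/3000 7947/2000 581/160
5077/1080 8453/1800 169/40 3229/720

Derivation:
After step 1:
  17/3 7/2 13/4 10/3
  21/4 18/5 7/5 13/4
  23/4 17/5 21/5 3
  13/3 21/4 17/4 6
After step 2:
  173/36 961/240 689/240 59/18
  76/15 343/100 157/50 659/240
  281/60 111/25 13/4 329/80
  46/9 517/120 197/40 53/12
After step 3:
  9991/2160 27199/7200 23927/7200 1601/540
  16187/3600 24097/6000 4631/1500 23897/7200
  17371/3600 12067/3000 7947/2000 581/160
  5077/1080 8453/1800 169/40 3229/720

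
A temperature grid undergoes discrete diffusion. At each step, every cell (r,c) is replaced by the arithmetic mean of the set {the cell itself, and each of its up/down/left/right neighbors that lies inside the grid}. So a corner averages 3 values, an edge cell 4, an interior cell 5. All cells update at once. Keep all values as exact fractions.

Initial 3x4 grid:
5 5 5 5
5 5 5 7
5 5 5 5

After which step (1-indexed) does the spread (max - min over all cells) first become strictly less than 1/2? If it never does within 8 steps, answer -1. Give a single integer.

Step 1: max=17/3, min=5, spread=2/3
Step 2: max=667/120, min=5, spread=67/120
Step 3: max=5837/1080, min=5, spread=437/1080
  -> spread < 1/2 first at step 3
Step 4: max=2317531/432000, min=2509/500, spread=29951/86400
Step 5: max=20655821/3888000, min=17033/3375, spread=206761/777600
Step 6: max=8232195571/1555200000, min=13665671/2700000, spread=14430763/62208000
Step 7: max=491667741689/93312000000, min=1097652727/216000000, spread=139854109/746496000
Step 8: max=29416071890251/5598720000000, min=99051228977/19440000000, spread=7114543559/44789760000

Answer: 3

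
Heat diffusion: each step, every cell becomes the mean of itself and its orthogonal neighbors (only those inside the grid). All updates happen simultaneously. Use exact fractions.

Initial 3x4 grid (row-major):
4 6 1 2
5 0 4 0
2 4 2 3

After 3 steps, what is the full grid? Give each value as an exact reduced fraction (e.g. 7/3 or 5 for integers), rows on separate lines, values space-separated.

Answer: 2641/720 74/25 3227/1200 1403/720
45539/14400 1201/375 6653/3000 32129/14400
881/270 19087/7200 18787/7200 2177/1080

Derivation:
After step 1:
  5 11/4 13/4 1
  11/4 19/5 7/5 9/4
  11/3 2 13/4 5/3
After step 2:
  7/2 37/10 21/10 13/6
  913/240 127/50 279/100 379/240
  101/36 763/240 499/240 43/18
After step 3:
  2641/720 74/25 3227/1200 1403/720
  45539/14400 1201/375 6653/3000 32129/14400
  881/270 19087/7200 18787/7200 2177/1080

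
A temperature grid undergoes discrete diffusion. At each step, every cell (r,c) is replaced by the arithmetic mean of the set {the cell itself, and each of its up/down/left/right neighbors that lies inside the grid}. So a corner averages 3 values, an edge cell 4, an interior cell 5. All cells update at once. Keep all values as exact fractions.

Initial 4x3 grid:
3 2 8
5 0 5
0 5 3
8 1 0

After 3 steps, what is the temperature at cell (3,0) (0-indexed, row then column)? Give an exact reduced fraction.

Step 1: cell (3,0) = 3
Step 2: cell (3,0) = 11/3
Step 3: cell (3,0) = 89/30
Full grid after step 3:
  7139/2160 48889/14400 1409/360
  1337/450 1286/375 8089/2400
  1309/400 16811/6000 22487/7200
  89/30 21707/7200 5543/2160

Answer: 89/30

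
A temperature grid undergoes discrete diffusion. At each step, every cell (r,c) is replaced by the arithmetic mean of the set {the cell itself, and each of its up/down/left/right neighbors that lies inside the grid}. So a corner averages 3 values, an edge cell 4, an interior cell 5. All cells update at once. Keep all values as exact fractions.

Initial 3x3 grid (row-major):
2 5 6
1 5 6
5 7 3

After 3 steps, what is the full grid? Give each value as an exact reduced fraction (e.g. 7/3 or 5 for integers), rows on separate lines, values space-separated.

Answer: 8383/2160 31403/7200 5279/1080
19127/4800 9099/2000 5963/1200
9233/2160 8407/1800 683/135

Derivation:
After step 1:
  8/3 9/2 17/3
  13/4 24/5 5
  13/3 5 16/3
After step 2:
  125/36 529/120 91/18
  301/80 451/100 26/5
  151/36 73/15 46/9
After step 3:
  8383/2160 31403/7200 5279/1080
  19127/4800 9099/2000 5963/1200
  9233/2160 8407/1800 683/135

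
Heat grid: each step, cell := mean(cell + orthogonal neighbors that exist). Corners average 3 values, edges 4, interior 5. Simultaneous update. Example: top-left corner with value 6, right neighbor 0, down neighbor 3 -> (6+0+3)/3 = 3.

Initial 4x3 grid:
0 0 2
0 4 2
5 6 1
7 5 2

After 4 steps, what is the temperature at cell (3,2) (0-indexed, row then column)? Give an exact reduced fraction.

Step 1: cell (3,2) = 8/3
Step 2: cell (3,2) = 125/36
Step 3: cell (3,2) = 487/135
Step 4: cell (3,2) = 58729/16200
Full grid after step 4:
  21101/10800 804709/432000 124481/64800
  62393/24000 113039/45000 129353/54000
  780817/216000 614081/180000 170173/54000
  270391/64800 856847/216000 58729/16200

Answer: 58729/16200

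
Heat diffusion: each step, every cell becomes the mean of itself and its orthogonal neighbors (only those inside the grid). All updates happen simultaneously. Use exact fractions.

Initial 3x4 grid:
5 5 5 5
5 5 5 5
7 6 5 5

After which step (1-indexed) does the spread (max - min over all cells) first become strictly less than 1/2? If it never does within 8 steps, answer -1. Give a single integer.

Answer: 4

Derivation:
Step 1: max=6, min=5, spread=1
Step 2: max=23/4, min=5, spread=3/4
Step 3: max=223/40, min=5, spread=23/40
Step 4: max=39463/7200, min=9047/1800, spread=131/288
  -> spread < 1/2 first at step 4
Step 5: max=2338597/432000, min=546053/108000, spread=30877/86400
Step 6: max=46382501/8640000, min=1830199/360000, spread=98309/345600
Step 7: max=8296793477/1555200000, min=248272811/48600000, spread=14082541/62208000
Step 8: max=495513822143/93312000000, min=7477760137/1458000000, spread=135497387/746496000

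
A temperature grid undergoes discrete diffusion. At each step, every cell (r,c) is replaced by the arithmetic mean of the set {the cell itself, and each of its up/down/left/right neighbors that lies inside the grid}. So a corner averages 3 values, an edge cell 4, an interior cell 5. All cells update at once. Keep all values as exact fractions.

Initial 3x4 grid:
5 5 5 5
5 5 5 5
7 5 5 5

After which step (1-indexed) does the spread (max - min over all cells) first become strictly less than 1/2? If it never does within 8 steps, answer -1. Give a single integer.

Answer: 3

Derivation:
Step 1: max=17/3, min=5, spread=2/3
Step 2: max=50/9, min=5, spread=5/9
Step 3: max=581/108, min=5, spread=41/108
  -> spread < 1/2 first at step 3
Step 4: max=69017/12960, min=5, spread=4217/12960
Step 5: max=4097149/777600, min=18079/3600, spread=38417/155520
Step 6: max=244480211/46656000, min=362597/72000, spread=1903471/9331200
Step 7: max=14597789089/2799360000, min=10915759/2160000, spread=18038617/111974400
Step 8: max=873076182851/167961600000, min=984926759/194400000, spread=883978523/6718464000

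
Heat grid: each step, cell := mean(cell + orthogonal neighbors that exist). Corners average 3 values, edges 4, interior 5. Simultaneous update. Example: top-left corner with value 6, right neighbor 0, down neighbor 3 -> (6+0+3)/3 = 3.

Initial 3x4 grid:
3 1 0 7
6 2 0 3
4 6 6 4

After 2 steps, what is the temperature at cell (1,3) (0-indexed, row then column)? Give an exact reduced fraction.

Answer: 401/120

Derivation:
Step 1: cell (1,3) = 7/2
Step 2: cell (1,3) = 401/120
Full grid after step 2:
  103/36 59/24 271/120 53/18
  185/48 299/100 147/50 401/120
  163/36 101/24 451/120 71/18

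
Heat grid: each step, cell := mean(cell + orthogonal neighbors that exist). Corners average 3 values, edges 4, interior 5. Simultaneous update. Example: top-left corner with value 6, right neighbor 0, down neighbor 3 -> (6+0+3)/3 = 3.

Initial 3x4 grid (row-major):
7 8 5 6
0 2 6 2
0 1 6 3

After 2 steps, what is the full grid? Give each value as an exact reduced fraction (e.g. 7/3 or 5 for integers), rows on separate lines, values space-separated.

Answer: 17/4 403/80 1217/240 89/18
659/240 88/25 221/50 329/80
29/18 599/240 847/240 143/36

Derivation:
After step 1:
  5 11/2 25/4 13/3
  9/4 17/5 21/5 17/4
  1/3 9/4 4 11/3
After step 2:
  17/4 403/80 1217/240 89/18
  659/240 88/25 221/50 329/80
  29/18 599/240 847/240 143/36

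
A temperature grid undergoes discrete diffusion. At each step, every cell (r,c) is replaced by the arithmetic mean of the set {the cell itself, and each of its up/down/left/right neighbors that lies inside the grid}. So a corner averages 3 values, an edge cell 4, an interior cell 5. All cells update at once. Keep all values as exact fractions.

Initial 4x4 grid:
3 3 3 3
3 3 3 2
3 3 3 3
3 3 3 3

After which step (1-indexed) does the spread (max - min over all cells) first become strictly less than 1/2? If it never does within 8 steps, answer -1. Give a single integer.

Step 1: max=3, min=8/3, spread=1/3
  -> spread < 1/2 first at step 1
Step 2: max=3, min=329/120, spread=31/120
Step 3: max=3, min=3029/1080, spread=211/1080
Step 4: max=3, min=307157/108000, spread=16843/108000
Step 5: max=26921/9000, min=2777357/972000, spread=130111/972000
Step 6: max=1612841/540000, min=83837633/29160000, spread=3255781/29160000
Step 7: max=1608893/540000, min=2524046309/874800000, spread=82360351/874800000
Step 8: max=289093559/97200000, min=75980683109/26244000000, spread=2074577821/26244000000

Answer: 1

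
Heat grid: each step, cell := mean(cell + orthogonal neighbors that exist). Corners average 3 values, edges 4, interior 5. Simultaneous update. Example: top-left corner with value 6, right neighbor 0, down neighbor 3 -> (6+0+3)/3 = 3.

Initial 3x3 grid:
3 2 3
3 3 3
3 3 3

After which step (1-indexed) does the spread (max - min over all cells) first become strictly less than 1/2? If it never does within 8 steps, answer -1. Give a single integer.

Answer: 1

Derivation:
Step 1: max=3, min=8/3, spread=1/3
  -> spread < 1/2 first at step 1
Step 2: max=3, min=653/240, spread=67/240
Step 3: max=593/200, min=6043/2160, spread=1807/10800
Step 4: max=15839/5400, min=2434037/864000, spread=33401/288000
Step 5: max=1576609/540000, min=22098067/7776000, spread=3025513/38880000
Step 6: max=83644051/28800000, min=8866273133/3110400000, spread=53531/995328
Step 7: max=22536883949/7776000000, min=533839074151/186624000000, spread=450953/11943936
Step 8: max=2698351389481/933120000000, min=32083416439397/11197440000000, spread=3799043/143327232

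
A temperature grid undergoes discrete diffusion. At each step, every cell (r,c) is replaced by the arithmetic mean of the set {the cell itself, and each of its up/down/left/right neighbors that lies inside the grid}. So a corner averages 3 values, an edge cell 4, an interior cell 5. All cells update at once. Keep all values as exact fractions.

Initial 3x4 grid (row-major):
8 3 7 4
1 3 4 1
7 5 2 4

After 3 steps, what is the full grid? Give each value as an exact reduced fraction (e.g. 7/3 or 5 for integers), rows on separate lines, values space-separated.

Answer: 173/40 10417/2400 9637/2400 229/60
62467/14400 11989/3000 5627/1500 50017/14400
8927/2160 7169/1800 12643/3600 7049/2160

Derivation:
After step 1:
  4 21/4 9/2 4
  19/4 16/5 17/5 13/4
  13/3 17/4 15/4 7/3
After step 2:
  14/3 339/80 343/80 47/12
  977/240 417/100 181/50 779/240
  40/9 233/60 103/30 28/9
After step 3:
  173/40 10417/2400 9637/2400 229/60
  62467/14400 11989/3000 5627/1500 50017/14400
  8927/2160 7169/1800 12643/3600 7049/2160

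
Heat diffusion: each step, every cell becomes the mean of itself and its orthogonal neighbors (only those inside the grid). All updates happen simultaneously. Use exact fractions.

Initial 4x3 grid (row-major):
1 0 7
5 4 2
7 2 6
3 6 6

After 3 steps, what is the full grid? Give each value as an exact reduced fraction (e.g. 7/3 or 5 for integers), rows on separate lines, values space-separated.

Answer: 1081/360 3971/1200 2357/720
281/75 6981/2000 9617/2400
14953/3600 13639/3000 3459/800
2083/432 66697/14400 89/18

Derivation:
After step 1:
  2 3 3
  17/4 13/5 19/4
  17/4 5 4
  16/3 17/4 6
After step 2:
  37/12 53/20 43/12
  131/40 98/25 287/80
  113/24 201/50 79/16
  83/18 247/48 19/4
After step 3:
  1081/360 3971/1200 2357/720
  281/75 6981/2000 9617/2400
  14953/3600 13639/3000 3459/800
  2083/432 66697/14400 89/18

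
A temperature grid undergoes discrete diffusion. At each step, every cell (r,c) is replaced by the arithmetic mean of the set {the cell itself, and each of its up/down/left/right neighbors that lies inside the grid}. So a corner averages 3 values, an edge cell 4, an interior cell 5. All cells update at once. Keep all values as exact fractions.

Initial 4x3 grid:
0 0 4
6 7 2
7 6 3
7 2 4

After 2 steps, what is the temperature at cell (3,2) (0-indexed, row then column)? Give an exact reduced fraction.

Answer: 23/6

Derivation:
Step 1: cell (3,2) = 3
Step 2: cell (3,2) = 23/6
Full grid after step 2:
  13/4 219/80 35/12
  177/40 419/100 279/80
  131/24 121/25 63/16
  199/36 217/48 23/6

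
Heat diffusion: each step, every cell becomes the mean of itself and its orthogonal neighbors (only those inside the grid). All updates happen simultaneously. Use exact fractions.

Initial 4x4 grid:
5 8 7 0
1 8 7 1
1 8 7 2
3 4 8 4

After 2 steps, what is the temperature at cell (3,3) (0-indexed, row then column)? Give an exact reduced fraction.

Step 1: cell (3,3) = 14/3
Step 2: cell (3,3) = 167/36
Full grid after step 2:
  185/36 707/120 127/24 32/9
  271/60 23/4 134/25 11/3
  229/60 137/25 109/20 64/15
  35/9 593/120 677/120 167/36

Answer: 167/36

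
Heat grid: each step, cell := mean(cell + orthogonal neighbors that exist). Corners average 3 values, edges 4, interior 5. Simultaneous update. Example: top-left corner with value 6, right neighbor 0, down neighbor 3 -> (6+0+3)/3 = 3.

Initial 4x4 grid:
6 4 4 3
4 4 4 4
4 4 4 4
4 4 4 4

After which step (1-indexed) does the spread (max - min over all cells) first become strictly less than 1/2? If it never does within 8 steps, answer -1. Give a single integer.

Step 1: max=14/3, min=11/3, spread=1
Step 2: max=41/9, min=67/18, spread=5/6
Step 3: max=1883/432, min=104/27, spread=73/144
Step 4: max=55697/12960, min=3149/810, spread=1771/4320
  -> spread < 1/2 first at step 4
Step 5: max=1644371/388800, min=5090861/1296000, spread=1171127/3888000
Step 6: max=48913229/11664000, min=153812237/38880000, spread=27695579/116640000
Step 7: max=1456016747/349920000, min=4631634629/1166400000, spread=665263583/3499200000
Step 8: max=43454540717/10497600000, min=46436580623/11664000000, spread=16616181563/104976000000

Answer: 4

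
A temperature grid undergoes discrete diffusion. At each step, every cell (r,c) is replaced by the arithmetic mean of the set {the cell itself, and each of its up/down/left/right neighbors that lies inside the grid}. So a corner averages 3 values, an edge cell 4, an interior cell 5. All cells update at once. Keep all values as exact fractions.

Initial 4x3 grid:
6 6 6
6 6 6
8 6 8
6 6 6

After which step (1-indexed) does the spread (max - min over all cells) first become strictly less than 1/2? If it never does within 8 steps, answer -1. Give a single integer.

Step 1: max=34/5, min=6, spread=4/5
Step 2: max=397/60, min=6, spread=37/60
Step 3: max=3517/540, min=221/36, spread=101/270
  -> spread < 1/2 first at step 3
Step 4: max=87551/13500, min=13891/2250, spread=841/2700
Step 5: max=196129/30375, min=504299/81000, spread=11227/48600
Step 6: max=313134341/48600000, min=25289543/4050000, spread=386393/1944000
Step 7: max=2809299481/437400000, min=1523441437/243000000, spread=41940559/273375000
Step 8: max=1122136076621/174960000000, min=91564281083/14580000000, spread=186917629/1399680000

Answer: 3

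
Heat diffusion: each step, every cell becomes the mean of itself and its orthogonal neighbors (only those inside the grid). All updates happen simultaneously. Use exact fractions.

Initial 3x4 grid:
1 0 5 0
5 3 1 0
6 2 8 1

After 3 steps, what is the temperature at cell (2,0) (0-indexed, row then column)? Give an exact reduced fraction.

Step 1: cell (2,0) = 13/3
Step 2: cell (2,0) = 77/18
Step 3: cell (2,0) = 3931/1080
Full grid after step 3:
  103/40 6077/2400 13561/7200 4009/2160
  47827/14400 16823/6000 1991/750 13771/7200
  3931/1080 26381/7200 2279/800 1883/720

Answer: 3931/1080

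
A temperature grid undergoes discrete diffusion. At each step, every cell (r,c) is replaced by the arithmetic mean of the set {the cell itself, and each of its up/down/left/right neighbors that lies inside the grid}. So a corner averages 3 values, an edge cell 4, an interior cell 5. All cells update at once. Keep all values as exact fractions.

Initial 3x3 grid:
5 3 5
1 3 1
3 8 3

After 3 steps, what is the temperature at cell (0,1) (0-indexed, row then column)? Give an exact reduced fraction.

Answer: 4037/1200

Derivation:
Step 1: cell (0,1) = 4
Step 2: cell (0,1) = 33/10
Step 3: cell (0,1) = 4037/1200
Full grid after step 3:
  149/45 4037/1200 149/45
  2081/600 6901/2000 2081/600
  291/80 5941/1600 291/80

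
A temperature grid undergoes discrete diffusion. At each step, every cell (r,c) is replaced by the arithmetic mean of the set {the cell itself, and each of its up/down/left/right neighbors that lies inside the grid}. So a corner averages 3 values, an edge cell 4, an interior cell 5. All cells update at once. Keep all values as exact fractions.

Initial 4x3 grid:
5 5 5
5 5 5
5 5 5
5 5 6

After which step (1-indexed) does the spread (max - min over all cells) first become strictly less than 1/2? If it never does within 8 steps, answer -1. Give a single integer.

Step 1: max=16/3, min=5, spread=1/3
  -> spread < 1/2 first at step 1
Step 2: max=95/18, min=5, spread=5/18
Step 3: max=1121/216, min=5, spread=41/216
Step 4: max=133817/25920, min=5, spread=4217/25920
Step 5: max=7985149/1555200, min=36079/7200, spread=38417/311040
Step 6: max=477760211/93312000, min=722597/144000, spread=1903471/18662400
Step 7: max=28594589089/5598720000, min=21715759/4320000, spread=18038617/223948800
Step 8: max=1712884182851/335923200000, min=1956926759/388800000, spread=883978523/13436928000

Answer: 1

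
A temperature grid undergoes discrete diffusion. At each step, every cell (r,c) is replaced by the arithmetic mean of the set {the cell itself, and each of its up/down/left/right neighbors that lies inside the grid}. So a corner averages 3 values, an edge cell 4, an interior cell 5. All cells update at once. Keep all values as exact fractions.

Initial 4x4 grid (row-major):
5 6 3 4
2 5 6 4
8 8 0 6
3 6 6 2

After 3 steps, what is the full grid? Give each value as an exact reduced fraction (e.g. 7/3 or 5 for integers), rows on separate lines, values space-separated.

After step 1:
  13/3 19/4 19/4 11/3
  5 27/5 18/5 5
  21/4 27/5 26/5 3
  17/3 23/4 7/2 14/3
After step 2:
  169/36 577/120 503/120 161/36
  1199/240 483/100 479/100 229/60
  1279/240 27/5 207/50 67/15
  50/9 1219/240 1147/240 67/18
After step 3:
  10439/2160 1042/225 4109/900 4493/1080
  35729/7200 29789/6000 13061/3000 15791/3600
  7661/1440 14867/3000 28291/6000 14531/3600
  5747/1080 7493/1440 31897/7200 9337/2160

Answer: 10439/2160 1042/225 4109/900 4493/1080
35729/7200 29789/6000 13061/3000 15791/3600
7661/1440 14867/3000 28291/6000 14531/3600
5747/1080 7493/1440 31897/7200 9337/2160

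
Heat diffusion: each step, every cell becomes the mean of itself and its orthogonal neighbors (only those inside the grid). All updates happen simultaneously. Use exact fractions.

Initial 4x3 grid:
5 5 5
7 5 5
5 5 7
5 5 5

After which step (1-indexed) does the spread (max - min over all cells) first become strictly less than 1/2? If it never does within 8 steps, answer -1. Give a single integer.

Answer: 2

Derivation:
Step 1: max=17/3, min=5, spread=2/3
Step 2: max=331/60, min=31/6, spread=7/20
  -> spread < 1/2 first at step 2
Step 3: max=9727/1800, min=947/180, spread=257/1800
Step 4: max=145217/27000, min=3181/600, spread=259/3375
Step 5: max=4342739/810000, min=53923/10125, spread=3211/90000
Step 6: max=32529197/6075000, min=25935881/4860000, spread=437383/24300000
Step 7: max=7801839067/1458000000, min=519277043/97200000, spread=6341711/729000000
Step 8: max=233983425439/43740000000, min=93517905211/17496000000, spread=125774941/29160000000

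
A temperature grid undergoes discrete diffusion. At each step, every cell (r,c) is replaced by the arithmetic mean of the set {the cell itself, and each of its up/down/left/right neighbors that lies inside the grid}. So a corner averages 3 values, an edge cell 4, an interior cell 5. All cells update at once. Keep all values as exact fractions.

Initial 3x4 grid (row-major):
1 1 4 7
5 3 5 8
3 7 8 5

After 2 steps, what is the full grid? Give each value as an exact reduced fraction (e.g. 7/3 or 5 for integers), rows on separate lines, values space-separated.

After step 1:
  7/3 9/4 17/4 19/3
  3 21/5 28/5 25/4
  5 21/4 25/4 7
After step 2:
  91/36 391/120 553/120 101/18
  109/30 203/50 531/100 1511/240
  53/12 207/40 241/40 13/2

Answer: 91/36 391/120 553/120 101/18
109/30 203/50 531/100 1511/240
53/12 207/40 241/40 13/2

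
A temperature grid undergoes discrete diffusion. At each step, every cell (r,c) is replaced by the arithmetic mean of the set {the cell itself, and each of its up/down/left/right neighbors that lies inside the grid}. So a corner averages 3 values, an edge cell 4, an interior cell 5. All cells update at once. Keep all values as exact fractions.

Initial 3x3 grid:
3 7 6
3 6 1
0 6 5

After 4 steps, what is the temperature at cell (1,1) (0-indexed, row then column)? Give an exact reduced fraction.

Answer: 510511/120000

Derivation:
Step 1: cell (1,1) = 23/5
Step 2: cell (1,1) = 437/100
Step 3: cell (1,1) = 8513/2000
Step 4: cell (1,1) = 510511/120000
Full grid after step 4:
  276251/64800 640739/144000 9293/2025
  54581/13500 510511/120000 1907717/432000
  167809/43200 1164853/288000 182959/43200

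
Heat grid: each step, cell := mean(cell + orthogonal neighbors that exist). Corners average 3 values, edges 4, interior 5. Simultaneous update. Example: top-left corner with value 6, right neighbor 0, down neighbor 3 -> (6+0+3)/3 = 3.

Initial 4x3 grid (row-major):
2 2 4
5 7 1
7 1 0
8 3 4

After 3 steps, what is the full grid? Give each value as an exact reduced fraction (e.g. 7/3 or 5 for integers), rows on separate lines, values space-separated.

Answer: 2699/720 49891/14400 6197/2160
106/25 20429/6000 5357/1800
2669/600 2833/750 5057/1800
1691/360 13669/3600 3313/1080

Derivation:
After step 1:
  3 15/4 7/3
  21/4 16/5 3
  21/4 18/5 3/2
  6 4 7/3
After step 2:
  4 737/240 109/36
  167/40 94/25 301/120
  201/40 351/100 313/120
  61/12 239/60 47/18
After step 3:
  2699/720 49891/14400 6197/2160
  106/25 20429/6000 5357/1800
  2669/600 2833/750 5057/1800
  1691/360 13669/3600 3313/1080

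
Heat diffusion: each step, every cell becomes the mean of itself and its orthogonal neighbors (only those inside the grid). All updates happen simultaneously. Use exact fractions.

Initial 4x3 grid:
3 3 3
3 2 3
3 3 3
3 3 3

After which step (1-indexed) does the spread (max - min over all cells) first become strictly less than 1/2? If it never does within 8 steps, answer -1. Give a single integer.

Step 1: max=3, min=11/4, spread=1/4
  -> spread < 1/2 first at step 1
Step 2: max=3, min=277/100, spread=23/100
Step 3: max=1187/400, min=13589/4800, spread=131/960
Step 4: max=21209/7200, min=123049/43200, spread=841/8640
Step 5: max=4226627/1440000, min=49297949/17280000, spread=56863/691200
Step 6: max=37890457/12960000, min=445025659/155520000, spread=386393/6220800
Step 7: max=15131641187/5184000000, min=178230276869/62208000000, spread=26795339/497664000
Step 8: max=906033850333/311040000000, min=10713624285871/3732480000000, spread=254051069/5971968000

Answer: 1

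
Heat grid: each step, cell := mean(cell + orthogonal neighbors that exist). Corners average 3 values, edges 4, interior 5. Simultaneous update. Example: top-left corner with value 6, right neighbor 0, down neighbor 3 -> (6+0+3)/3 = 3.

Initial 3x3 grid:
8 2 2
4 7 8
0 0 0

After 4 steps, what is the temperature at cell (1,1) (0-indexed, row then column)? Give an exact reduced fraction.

Step 1: cell (1,1) = 21/5
Step 2: cell (1,1) = 197/50
Step 3: cell (1,1) = 11009/3000
Step 4: cell (1,1) = 665623/180000
Full grid after step 4:
  267637/64800 3559633/864000 4903/1200
  351737/96000 665623/180000 3159883/864000
  209087/64800 910711/288000 52753/16200

Answer: 665623/180000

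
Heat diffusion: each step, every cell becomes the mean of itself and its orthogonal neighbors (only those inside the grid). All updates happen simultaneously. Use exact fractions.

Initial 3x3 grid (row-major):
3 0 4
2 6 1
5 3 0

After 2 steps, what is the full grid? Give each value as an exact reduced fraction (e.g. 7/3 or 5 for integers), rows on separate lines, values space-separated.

Answer: 107/36 539/240 23/9
57/20 159/50 163/80
65/18 317/120 91/36

Derivation:
After step 1:
  5/3 13/4 5/3
  4 12/5 11/4
  10/3 7/2 4/3
After step 2:
  107/36 539/240 23/9
  57/20 159/50 163/80
  65/18 317/120 91/36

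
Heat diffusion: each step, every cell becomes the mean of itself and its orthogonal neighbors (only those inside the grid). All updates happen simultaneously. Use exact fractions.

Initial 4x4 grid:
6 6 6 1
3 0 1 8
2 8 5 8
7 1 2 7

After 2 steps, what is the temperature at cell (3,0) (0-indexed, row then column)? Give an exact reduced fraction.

Step 1: cell (3,0) = 10/3
Step 2: cell (3,0) = 77/18
Full grid after step 2:
  49/12 83/20 17/4 13/3
  327/80 361/100 102/25 41/8
  857/240 211/50 91/20 659/120
  77/18 887/240 1123/240 197/36

Answer: 77/18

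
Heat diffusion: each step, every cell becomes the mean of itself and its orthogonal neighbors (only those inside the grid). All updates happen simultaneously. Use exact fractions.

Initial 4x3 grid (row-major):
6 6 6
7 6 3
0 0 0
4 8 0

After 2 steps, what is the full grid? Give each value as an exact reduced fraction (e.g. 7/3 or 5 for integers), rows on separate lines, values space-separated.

After step 1:
  19/3 6 5
  19/4 22/5 15/4
  11/4 14/5 3/4
  4 3 8/3
After step 2:
  205/36 163/30 59/12
  547/120 217/50 139/40
  143/40 137/50 299/120
  13/4 187/60 77/36

Answer: 205/36 163/30 59/12
547/120 217/50 139/40
143/40 137/50 299/120
13/4 187/60 77/36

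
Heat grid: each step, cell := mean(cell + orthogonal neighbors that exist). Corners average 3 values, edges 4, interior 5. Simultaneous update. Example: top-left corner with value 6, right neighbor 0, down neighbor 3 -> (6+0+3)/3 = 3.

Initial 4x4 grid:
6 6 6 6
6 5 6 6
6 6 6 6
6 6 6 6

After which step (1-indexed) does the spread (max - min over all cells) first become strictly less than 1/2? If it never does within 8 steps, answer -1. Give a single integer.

Answer: 1

Derivation:
Step 1: max=6, min=23/4, spread=1/4
  -> spread < 1/2 first at step 1
Step 2: max=6, min=289/50, spread=11/50
Step 3: max=6, min=14033/2400, spread=367/2400
Step 4: max=3587/600, min=63229/10800, spread=1337/10800
Step 5: max=107531/18000, min=1902331/324000, spread=33227/324000
Step 6: max=643951/108000, min=57105673/9720000, spread=849917/9720000
Step 7: max=9651467/1620000, min=1715885653/291600000, spread=21378407/291600000
Step 8: max=2892311657/486000000, min=51521537629/8748000000, spread=540072197/8748000000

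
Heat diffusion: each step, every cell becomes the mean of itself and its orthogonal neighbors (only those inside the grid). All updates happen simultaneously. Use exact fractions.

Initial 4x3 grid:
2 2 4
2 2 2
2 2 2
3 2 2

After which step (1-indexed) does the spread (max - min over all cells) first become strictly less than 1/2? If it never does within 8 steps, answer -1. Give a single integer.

Step 1: max=8/3, min=2, spread=2/3
Step 2: max=23/9, min=33/16, spread=71/144
  -> spread < 1/2 first at step 2
Step 3: max=257/108, min=305/144, spread=113/432
Step 4: max=30137/12960, min=6163/2880, spread=4807/25920
Step 5: max=1772881/777600, min=22315853/10368000, spread=3967681/31104000
Step 6: max=105353639/46656000, min=201189923/93312000, spread=1903471/18662400
Step 7: max=6274720921/2799360000, min=12098476417/5598720000, spread=18038617/223948800
Step 8: max=374775742739/167961600000, min=727452022403/335923200000, spread=883978523/13436928000

Answer: 2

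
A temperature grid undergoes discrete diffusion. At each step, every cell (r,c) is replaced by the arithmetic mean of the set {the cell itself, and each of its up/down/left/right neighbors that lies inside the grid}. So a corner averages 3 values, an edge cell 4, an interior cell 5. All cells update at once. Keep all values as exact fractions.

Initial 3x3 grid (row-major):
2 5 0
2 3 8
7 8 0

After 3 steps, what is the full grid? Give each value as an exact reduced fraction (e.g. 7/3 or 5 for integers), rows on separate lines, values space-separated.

After step 1:
  3 5/2 13/3
  7/2 26/5 11/4
  17/3 9/2 16/3
After step 2:
  3 451/120 115/36
  521/120 369/100 1057/240
  41/9 207/40 151/36
After step 3:
  37/10 24557/7200 8177/2160
  28057/7200 25643/6000 55739/14400
  2533/540 3523/800 9917/2160

Answer: 37/10 24557/7200 8177/2160
28057/7200 25643/6000 55739/14400
2533/540 3523/800 9917/2160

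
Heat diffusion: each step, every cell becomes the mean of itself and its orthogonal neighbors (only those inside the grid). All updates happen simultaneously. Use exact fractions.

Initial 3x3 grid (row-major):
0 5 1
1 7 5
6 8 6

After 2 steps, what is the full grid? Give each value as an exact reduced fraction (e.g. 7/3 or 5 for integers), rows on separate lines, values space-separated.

After step 1:
  2 13/4 11/3
  7/2 26/5 19/4
  5 27/4 19/3
After step 2:
  35/12 847/240 35/9
  157/40 469/100 399/80
  61/12 1397/240 107/18

Answer: 35/12 847/240 35/9
157/40 469/100 399/80
61/12 1397/240 107/18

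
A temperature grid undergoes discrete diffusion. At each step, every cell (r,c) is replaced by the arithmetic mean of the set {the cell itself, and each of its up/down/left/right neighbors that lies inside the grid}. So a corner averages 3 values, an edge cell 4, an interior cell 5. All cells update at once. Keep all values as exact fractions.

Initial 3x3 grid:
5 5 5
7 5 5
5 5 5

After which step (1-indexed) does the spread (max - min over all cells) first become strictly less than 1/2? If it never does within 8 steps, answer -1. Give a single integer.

Step 1: max=17/3, min=5, spread=2/3
Step 2: max=667/120, min=5, spread=67/120
Step 3: max=5837/1080, min=507/100, spread=1807/5400
  -> spread < 1/2 first at step 3
Step 4: max=2317963/432000, min=13861/2700, spread=33401/144000
Step 5: max=20669933/3888000, min=1393391/270000, spread=3025513/19440000
Step 6: max=8240926867/1555200000, min=74755949/14400000, spread=53531/497664
Step 7: max=492592925849/93312000000, min=20231116051/3888000000, spread=450953/5971968
Step 8: max=29502503560603/5598720000000, min=2433808610519/466560000000, spread=3799043/71663616

Answer: 3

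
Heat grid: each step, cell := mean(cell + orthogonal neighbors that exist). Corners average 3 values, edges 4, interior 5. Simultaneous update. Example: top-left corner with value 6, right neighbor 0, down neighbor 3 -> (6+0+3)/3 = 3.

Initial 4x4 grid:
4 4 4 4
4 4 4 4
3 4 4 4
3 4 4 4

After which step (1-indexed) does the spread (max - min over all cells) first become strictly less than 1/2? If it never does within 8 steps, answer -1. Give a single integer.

Step 1: max=4, min=10/3, spread=2/3
Step 2: max=4, min=127/36, spread=17/36
  -> spread < 1/2 first at step 2
Step 3: max=4, min=488/135, spread=52/135
Step 4: max=4, min=7459/2025, spread=641/2025
Step 5: max=35921/9000, min=452699/121500, spread=64469/243000
Step 6: max=2150471/540000, min=54820169/14580000, spread=810637/3645000
Step 7: max=4289047/1080000, min=1655318927/437400000, spread=20436277/109350000
Step 8: max=385031759/97200000, min=49918646597/13122000000, spread=515160217/3280500000

Answer: 2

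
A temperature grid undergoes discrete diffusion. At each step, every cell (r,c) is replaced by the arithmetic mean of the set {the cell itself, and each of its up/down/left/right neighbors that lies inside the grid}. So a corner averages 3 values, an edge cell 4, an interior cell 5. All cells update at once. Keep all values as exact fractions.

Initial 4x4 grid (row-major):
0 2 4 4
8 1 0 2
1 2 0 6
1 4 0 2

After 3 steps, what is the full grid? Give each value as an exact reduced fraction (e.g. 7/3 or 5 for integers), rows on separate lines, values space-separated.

After step 1:
  10/3 7/4 5/2 10/3
  5/2 13/5 7/5 3
  3 8/5 8/5 5/2
  2 7/4 3/2 8/3
After step 2:
  91/36 611/240 539/240 53/18
  343/120 197/100 111/50 307/120
  91/40 211/100 43/25 293/120
  9/4 137/80 451/240 20/9
After step 3:
  5711/2160 16721/7200 17921/7200 5579/2160
  2167/900 2809/1200 12857/6000 2287/900
  178/75 783/400 2489/1200 503/225
  499/240 4771/2400 13561/7200 4711/2160

Answer: 5711/2160 16721/7200 17921/7200 5579/2160
2167/900 2809/1200 12857/6000 2287/900
178/75 783/400 2489/1200 503/225
499/240 4771/2400 13561/7200 4711/2160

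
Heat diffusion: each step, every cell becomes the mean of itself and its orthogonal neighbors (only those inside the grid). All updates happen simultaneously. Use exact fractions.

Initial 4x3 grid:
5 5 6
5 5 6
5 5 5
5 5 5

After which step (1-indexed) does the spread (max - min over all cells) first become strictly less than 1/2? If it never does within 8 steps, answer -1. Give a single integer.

Step 1: max=17/3, min=5, spread=2/3
Step 2: max=197/36, min=5, spread=17/36
  -> spread < 1/2 first at step 2
Step 3: max=727/135, min=5, spread=52/135
Step 4: max=689249/129600, min=9047/1800, spread=7573/25920
Step 5: max=41049001/7776000, min=136217/27000, spread=363701/1555200
Step 6: max=2448653999/466560000, min=3647413/720000, spread=681043/3732480
Step 7: max=146337337141/27993600000, min=987882089/194400000, spread=163292653/1119744000
Step 8: max=8752907884319/1679616000000, min=29717139163/5832000000, spread=1554974443/13436928000

Answer: 2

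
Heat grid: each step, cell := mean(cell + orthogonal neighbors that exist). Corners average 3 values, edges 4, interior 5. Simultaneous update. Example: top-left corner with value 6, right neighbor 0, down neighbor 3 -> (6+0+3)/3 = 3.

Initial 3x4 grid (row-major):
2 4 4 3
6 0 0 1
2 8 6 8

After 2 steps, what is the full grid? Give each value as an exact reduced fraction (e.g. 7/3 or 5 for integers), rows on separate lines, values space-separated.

Answer: 3 257/80 607/240 101/36
463/120 74/25 341/100 193/60
71/18 553/120 167/40 9/2

Derivation:
After step 1:
  4 5/2 11/4 8/3
  5/2 18/5 11/5 3
  16/3 4 11/2 5
After step 2:
  3 257/80 607/240 101/36
  463/120 74/25 341/100 193/60
  71/18 553/120 167/40 9/2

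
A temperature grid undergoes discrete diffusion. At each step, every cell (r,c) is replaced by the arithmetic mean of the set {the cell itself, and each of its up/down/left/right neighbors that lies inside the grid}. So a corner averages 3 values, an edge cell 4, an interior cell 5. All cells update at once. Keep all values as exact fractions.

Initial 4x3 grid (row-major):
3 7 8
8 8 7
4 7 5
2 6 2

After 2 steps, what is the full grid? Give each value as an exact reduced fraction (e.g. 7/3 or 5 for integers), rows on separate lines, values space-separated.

After step 1:
  6 13/2 22/3
  23/4 37/5 7
  21/4 6 21/4
  4 17/4 13/3
After step 2:
  73/12 817/120 125/18
  61/10 653/100 1619/240
  21/4 563/100 271/48
  9/2 223/48 83/18

Answer: 73/12 817/120 125/18
61/10 653/100 1619/240
21/4 563/100 271/48
9/2 223/48 83/18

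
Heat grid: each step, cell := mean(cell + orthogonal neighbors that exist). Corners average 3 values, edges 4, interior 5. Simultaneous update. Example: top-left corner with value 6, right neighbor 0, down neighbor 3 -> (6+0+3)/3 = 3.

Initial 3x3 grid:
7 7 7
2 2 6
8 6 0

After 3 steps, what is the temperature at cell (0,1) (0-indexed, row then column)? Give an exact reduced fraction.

Step 1: cell (0,1) = 23/4
Step 2: cell (0,1) = 447/80
Step 3: cell (0,1) = 24989/4800
Full grid after step 3:
  5713/1080 24989/4800 5663/1080
  70367/14400 29279/6000 67067/14400
  10211/2160 7949/1800 3157/720

Answer: 24989/4800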